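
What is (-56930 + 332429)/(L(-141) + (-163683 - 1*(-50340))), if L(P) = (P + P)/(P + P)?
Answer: -275499/113342 ≈ -2.4307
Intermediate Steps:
L(P) = 1 (L(P) = (2*P)/((2*P)) = (2*P)*(1/(2*P)) = 1)
(-56930 + 332429)/(L(-141) + (-163683 - 1*(-50340))) = (-56930 + 332429)/(1 + (-163683 - 1*(-50340))) = 275499/(1 + (-163683 + 50340)) = 275499/(1 - 113343) = 275499/(-113342) = 275499*(-1/113342) = -275499/113342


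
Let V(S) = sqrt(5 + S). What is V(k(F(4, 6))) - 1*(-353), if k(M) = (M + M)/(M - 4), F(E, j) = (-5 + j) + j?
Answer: 353 + sqrt(87)/3 ≈ 356.11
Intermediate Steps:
F(E, j) = -5 + 2*j
k(M) = 2*M/(-4 + M) (k(M) = (2*M)/(-4 + M) = 2*M/(-4 + M))
V(k(F(4, 6))) - 1*(-353) = sqrt(5 + 2*(-5 + 2*6)/(-4 + (-5 + 2*6))) - 1*(-353) = sqrt(5 + 2*(-5 + 12)/(-4 + (-5 + 12))) + 353 = sqrt(5 + 2*7/(-4 + 7)) + 353 = sqrt(5 + 2*7/3) + 353 = sqrt(5 + 2*7*(1/3)) + 353 = sqrt(5 + 14/3) + 353 = sqrt(29/3) + 353 = sqrt(87)/3 + 353 = 353 + sqrt(87)/3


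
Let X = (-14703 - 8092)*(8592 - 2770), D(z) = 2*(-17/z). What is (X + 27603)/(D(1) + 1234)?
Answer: -132684887/1200 ≈ -1.1057e+5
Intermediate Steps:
D(z) = -34/z
X = -132712490 (X = -22795*5822 = -132712490)
(X + 27603)/(D(1) + 1234) = (-132712490 + 27603)/(-34/1 + 1234) = -132684887/(-34*1 + 1234) = -132684887/(-34 + 1234) = -132684887/1200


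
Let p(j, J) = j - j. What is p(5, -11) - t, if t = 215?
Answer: -215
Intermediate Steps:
p(j, J) = 0
p(5, -11) - t = 0 - 1*215 = 0 - 215 = -215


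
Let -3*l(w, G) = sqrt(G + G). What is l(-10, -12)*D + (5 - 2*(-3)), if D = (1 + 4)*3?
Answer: 11 - 10*I*sqrt(6) ≈ 11.0 - 24.495*I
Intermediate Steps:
l(w, G) = -sqrt(2)*sqrt(G)/3 (l(w, G) = -sqrt(G + G)/3 = -sqrt(2)*sqrt(G)/3)
D = 15 (D = 5*3 = 15)
l(-10, -12)*D + (5 - 2*(-3)) = -sqrt(2)*sqrt(-12)/3*15 + (5 - 2*(-3)) = -sqrt(2)*2*I*sqrt(3)/3*15 + (5 + 6) = -2*I*sqrt(6)/3*15 + 11 = -10*I*sqrt(6) + 11 = 11 - 10*I*sqrt(6)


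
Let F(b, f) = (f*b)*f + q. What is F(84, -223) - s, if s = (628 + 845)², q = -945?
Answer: 2006562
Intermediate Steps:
s = 2169729 (s = 1473² = 2169729)
F(b, f) = -945 + b*f² (F(b, f) = (f*b)*f - 945 = (b*f)*f - 945 = b*f² - 945 = -945 + b*f²)
F(84, -223) - s = (-945 + 84*(-223)²) - 1*2169729 = (-945 + 84*49729) - 2169729 = (-945 + 4177236) - 2169729 = 4176291 - 2169729 = 2006562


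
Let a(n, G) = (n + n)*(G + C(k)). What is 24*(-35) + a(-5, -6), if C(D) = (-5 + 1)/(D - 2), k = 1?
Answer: -820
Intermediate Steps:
C(D) = -4/(-2 + D)
a(n, G) = 2*n*(4 + G) (a(n, G) = (n + n)*(G - 4/(-2 + 1)) = (2*n)*(G - 4/(-1)) = (2*n)*(G - 4*(-1)) = (2*n)*(G + 4) = (2*n)*(4 + G) = 2*n*(4 + G))
24*(-35) + a(-5, -6) = 24*(-35) + 2*(-5)*(4 - 6) = -840 + 2*(-5)*(-2) = -840 + 20 = -820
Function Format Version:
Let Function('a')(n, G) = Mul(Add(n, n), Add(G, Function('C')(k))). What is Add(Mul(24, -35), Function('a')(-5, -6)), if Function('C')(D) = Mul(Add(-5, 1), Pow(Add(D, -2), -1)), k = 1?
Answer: -820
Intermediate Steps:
Function('C')(D) = Mul(-4, Pow(Add(-2, D), -1))
Function('a')(n, G) = Mul(2, n, Add(4, G)) (Function('a')(n, G) = Mul(Add(n, n), Add(G, Mul(-4, Pow(Add(-2, 1), -1)))) = Mul(Mul(2, n), Add(G, Mul(-4, Pow(-1, -1)))) = Mul(Mul(2, n), Add(G, Mul(-4, -1))) = Mul(Mul(2, n), Add(G, 4)) = Mul(Mul(2, n), Add(4, G)) = Mul(2, n, Add(4, G)))
Add(Mul(24, -35), Function('a')(-5, -6)) = Add(Mul(24, -35), Mul(2, -5, Add(4, -6))) = Add(-840, Mul(2, -5, -2)) = Add(-840, 20) = -820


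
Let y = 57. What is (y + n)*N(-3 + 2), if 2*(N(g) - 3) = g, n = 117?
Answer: 435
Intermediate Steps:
N(g) = 3 + g/2
(y + n)*N(-3 + 2) = (57 + 117)*(3 + (-3 + 2)/2) = 174*(3 + (½)*(-1)) = 174*(3 - ½) = 174*(5/2) = 435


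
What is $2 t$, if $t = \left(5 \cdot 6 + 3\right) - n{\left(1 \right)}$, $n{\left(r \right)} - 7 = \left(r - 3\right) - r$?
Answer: $58$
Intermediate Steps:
$n{\left(r \right)} = 4$ ($n{\left(r \right)} = 7 + \left(\left(r - 3\right) - r\right) = 7 + \left(\left(-3 + r\right) - r\right) = 7 - 3 = 4$)
$t = 29$ ($t = \left(5 \cdot 6 + 3\right) - 4 = \left(30 + 3\right) - 4 = 33 - 4 = 29$)
$2 t = 2 \cdot 29 = 58$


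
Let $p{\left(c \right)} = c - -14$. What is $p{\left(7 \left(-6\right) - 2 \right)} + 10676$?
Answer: $10646$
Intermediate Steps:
$p{\left(c \right)} = 14 + c$ ($p{\left(c \right)} = c + 14 = 14 + c$)
$p{\left(7 \left(-6\right) - 2 \right)} + 10676 = \left(14 + \left(7 \left(-6\right) - 2\right)\right) + 10676 = \left(14 - 44\right) + 10676 = -30 + 10676 = 10646$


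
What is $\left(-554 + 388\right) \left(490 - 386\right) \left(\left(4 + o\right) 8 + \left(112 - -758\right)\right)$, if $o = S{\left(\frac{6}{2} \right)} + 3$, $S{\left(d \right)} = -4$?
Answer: $-15434016$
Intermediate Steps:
$o = -1$ ($o = -4 + 3 = -1$)
$\left(-554 + 388\right) \left(490 - 386\right) \left(\left(4 + o\right) 8 + \left(112 - -758\right)\right) = \left(-554 + 388\right) \left(490 - 386\right) \left(\left(4 - 1\right) 8 + \left(112 - -758\right)\right) = \left(-166\right) 104 \left(3 \cdot 8 + \left(112 + 758\right)\right) = - 17264 \left(24 + 870\right) = \left(-17264\right) 894 = -15434016$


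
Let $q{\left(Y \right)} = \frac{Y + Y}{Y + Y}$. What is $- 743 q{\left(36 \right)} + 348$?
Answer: $-395$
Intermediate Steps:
$q{\left(Y \right)} = 1$ ($q{\left(Y \right)} = \frac{2 Y}{2 Y} = 2 Y \frac{1}{2 Y} = 1$)
$- 743 q{\left(36 \right)} + 348 = \left(-743\right) 1 + 348 = -743 + 348 = -395$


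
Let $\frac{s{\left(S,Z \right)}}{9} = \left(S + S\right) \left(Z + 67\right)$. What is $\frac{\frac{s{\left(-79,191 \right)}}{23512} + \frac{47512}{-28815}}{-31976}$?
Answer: $\frac{2922158521}{5415921250320} \approx 0.00053955$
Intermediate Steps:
$s{\left(S,Z \right)} = 18 S \left(67 + Z\right)$ ($s{\left(S,Z \right)} = 9 \left(S + S\right) \left(Z + 67\right) = 9 \cdot 2 S \left(67 + Z\right) = 18 S \left(67 + Z\right)$)
$\frac{\frac{s{\left(-79,191 \right)}}{23512} + \frac{47512}{-28815}}{-31976} = \frac{\frac{18 \left(-79\right) \left(67 + 191\right)}{23512} + \frac{47512}{-28815}}{-31976} = \left(18 \left(-79\right) 258 \cdot \frac{1}{23512} + 47512 \left(- \frac{1}{28815}\right)\right) \left(- \frac{1}{31976}\right) = \left(\left(-366876\right) \frac{1}{23512} - \frac{47512}{28815}\right) \left(- \frac{1}{31976}\right) = \left(- \frac{91719}{5878} - \frac{47512}{28815}\right) \left(- \frac{1}{31976}\right) = \left(- \frac{2922158521}{169374570}\right) \left(- \frac{1}{31976}\right) = \frac{2922158521}{5415921250320}$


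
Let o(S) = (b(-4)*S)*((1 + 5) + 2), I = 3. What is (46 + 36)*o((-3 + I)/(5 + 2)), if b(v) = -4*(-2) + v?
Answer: 0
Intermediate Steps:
b(v) = 8 + v
o(S) = 32*S (o(S) = ((8 - 4)*S)*((1 + 5) + 2) = (4*S)*(6 + 2) = (4*S)*8 = 32*S)
(46 + 36)*o((-3 + I)/(5 + 2)) = (46 + 36)*(32*((-3 + 3)/(5 + 2))) = 82*(32*(0/7)) = 82*(32*(0*(⅐))) = 82*(32*0) = 82*0 = 0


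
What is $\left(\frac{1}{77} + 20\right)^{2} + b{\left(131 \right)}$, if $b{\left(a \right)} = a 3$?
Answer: $\frac{4704778}{5929} \approx 793.52$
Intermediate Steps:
$b{\left(a \right)} = 3 a$
$\left(\frac{1}{77} + 20\right)^{2} + b{\left(131 \right)} = \left(\frac{1}{77} + 20\right)^{2} + 3 \cdot 131 = \left(\frac{1}{77} + 20\right)^{2} + 393 = \left(\frac{1541}{77}\right)^{2} + 393 = \frac{2374681}{5929} + 393 = \frac{4704778}{5929}$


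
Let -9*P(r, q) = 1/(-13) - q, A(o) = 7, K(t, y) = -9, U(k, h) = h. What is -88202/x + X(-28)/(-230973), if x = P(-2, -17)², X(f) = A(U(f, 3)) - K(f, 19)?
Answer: -139438074584297/5589546600 ≈ -24946.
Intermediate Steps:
X(f) = 16 (X(f) = 7 - 1*(-9) = 7 + 9 = 16)
P(r, q) = 1/117 + q/9 (P(r, q) = -(1/(-13) - q)/9 = -(-1/13 - q)/9 = 1/117 + q/9)
x = 48400/13689 (x = (1/117 + (⅑)*(-17))² = (1/117 - 17/9)² = (-220/117)² = 48400/13689 ≈ 3.5357)
-88202/x + X(-28)/(-230973) = -88202/48400/13689 + 16/(-230973) = -88202*13689/48400 + 16*(-1/230973) = -603698589/24200 - 16/230973 = -139438074584297/5589546600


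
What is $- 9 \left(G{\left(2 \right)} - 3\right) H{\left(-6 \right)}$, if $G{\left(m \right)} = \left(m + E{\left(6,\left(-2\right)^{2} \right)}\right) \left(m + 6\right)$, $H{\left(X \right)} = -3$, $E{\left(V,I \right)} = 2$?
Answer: $783$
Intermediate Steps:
$G{\left(m \right)} = \left(2 + m\right) \left(6 + m\right)$ ($G{\left(m \right)} = \left(m + 2\right) \left(m + 6\right) = \left(2 + m\right) \left(6 + m\right)$)
$- 9 \left(G{\left(2 \right)} - 3\right) H{\left(-6 \right)} = - 9 \left(\left(12 + 2^{2} + 8 \cdot 2\right) - 3\right) \left(-3\right) = - 9 \left(\left(12 + 4 + 16\right) - 3\right) \left(-3\right) = - 9 \left(32 - 3\right) \left(-3\right) = \left(-9\right) 29 \left(-3\right) = \left(-261\right) \left(-3\right) = 783$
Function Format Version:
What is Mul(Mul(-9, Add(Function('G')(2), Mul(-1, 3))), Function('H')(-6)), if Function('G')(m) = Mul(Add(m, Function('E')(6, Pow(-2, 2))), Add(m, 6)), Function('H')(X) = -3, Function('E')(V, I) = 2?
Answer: 783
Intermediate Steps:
Function('G')(m) = Mul(Add(2, m), Add(6, m)) (Function('G')(m) = Mul(Add(m, 2), Add(m, 6)) = Mul(Add(2, m), Add(6, m)))
Mul(Mul(-9, Add(Function('G')(2), Mul(-1, 3))), Function('H')(-6)) = Mul(Mul(-9, Add(Add(12, Pow(2, 2), Mul(8, 2)), Mul(-1, 3))), -3) = Mul(Mul(-9, Add(Add(12, 4, 16), -3)), -3) = Mul(Mul(-9, Add(32, -3)), -3) = Mul(Mul(-9, 29), -3) = Mul(-261, -3) = 783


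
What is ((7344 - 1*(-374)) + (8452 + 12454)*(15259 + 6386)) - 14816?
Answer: 452503272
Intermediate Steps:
((7344 - 1*(-374)) + (8452 + 12454)*(15259 + 6386)) - 14816 = ((7344 + 374) + 20906*21645) - 14816 = (7718 + 452510370) - 14816 = 452518088 - 14816 = 452503272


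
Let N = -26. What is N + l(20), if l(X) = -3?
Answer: -29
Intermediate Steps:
N + l(20) = -26 - 3 = -29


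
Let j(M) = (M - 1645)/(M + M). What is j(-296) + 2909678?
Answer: 1722531317/592 ≈ 2.9097e+6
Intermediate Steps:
j(M) = (-1645 + M)/(2*M) (j(M) = (-1645 + M)/((2*M)) = (-1645 + M)*(1/(2*M)) = (-1645 + M)/(2*M))
j(-296) + 2909678 = (1/2)*(-1645 - 296)/(-296) + 2909678 = (1/2)*(-1/296)*(-1941) + 2909678 = 1941/592 + 2909678 = 1722531317/592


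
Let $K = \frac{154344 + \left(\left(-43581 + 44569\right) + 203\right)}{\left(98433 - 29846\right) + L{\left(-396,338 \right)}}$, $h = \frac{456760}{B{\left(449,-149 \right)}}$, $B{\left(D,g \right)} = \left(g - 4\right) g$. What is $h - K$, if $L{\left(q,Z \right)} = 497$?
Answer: $\frac{3112119605}{174989772} \approx 17.785$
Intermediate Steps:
$B{\left(D,g \right)} = g \left(-4 + g\right)$ ($B{\left(D,g \right)} = \left(-4 + g\right) g = g \left(-4 + g\right)$)
$h = \frac{456760}{22797}$ ($h = \frac{456760}{\left(-149\right) \left(-4 - 149\right)} = \frac{456760}{\left(-149\right) \left(-153\right)} = \frac{456760}{22797} \approx 20.036$)
$K = \frac{51845}{23028}$ ($K = \frac{154344 + \left(\left(-43581 + 44569\right) + 203\right)}{\left(98433 - 29846\right) + 497} = \frac{154344 + \left(988 + 203\right)}{\left(98433 - 29846\right) + 497} = \frac{154344 + 1191}{68587 + 497} = \frac{155535}{69084} = 155535 \cdot \frac{1}{69084} = \frac{51845}{23028} \approx 2.2514$)
$h - K = \frac{456760}{22797} - \frac{51845}{23028} = \frac{3112119605}{174989772}$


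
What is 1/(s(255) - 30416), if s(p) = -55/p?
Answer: -51/1551227 ≈ -3.2877e-5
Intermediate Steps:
1/(s(255) - 30416) = 1/(-55/255 - 30416) = 1/(-55*1/255 - 30416) = 1/(-11/51 - 30416) = 1/(-1551227/51) = -51/1551227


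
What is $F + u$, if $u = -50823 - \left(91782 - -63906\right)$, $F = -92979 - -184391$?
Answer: $-115099$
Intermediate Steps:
$F = 91412$ ($F = -92979 + 184391 = 91412$)
$u = -206511$ ($u = -50823 - \left(91782 + 63906\right) = -50823 - 155688 = -206511$)
$F + u = 91412 - 206511 = -115099$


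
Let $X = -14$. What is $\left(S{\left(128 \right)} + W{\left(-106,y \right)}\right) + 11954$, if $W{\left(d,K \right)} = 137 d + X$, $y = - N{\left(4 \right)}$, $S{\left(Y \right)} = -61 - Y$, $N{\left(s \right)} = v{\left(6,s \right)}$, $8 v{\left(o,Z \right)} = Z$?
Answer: $-2771$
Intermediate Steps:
$v{\left(o,Z \right)} = \frac{Z}{8}$
$N{\left(s \right)} = \frac{s}{8}$
$y = - \frac{1}{2}$ ($y = - \frac{4}{8} = \left(-1\right) \frac{1}{2} = - \frac{1}{2} \approx -0.5$)
$W{\left(d,K \right)} = -14 + 137 d$ ($W{\left(d,K \right)} = 137 d - 14 = -14 + 137 d$)
$\left(S{\left(128 \right)} + W{\left(-106,y \right)}\right) + 11954 = \left(\left(-61 - 128\right) + \left(-14 + 137 \left(-106\right)\right)\right) + 11954 = \left(\left(-61 - 128\right) - 14536\right) + 11954 = \left(-189 - 14536\right) + 11954 = -14725 + 11954 = -2771$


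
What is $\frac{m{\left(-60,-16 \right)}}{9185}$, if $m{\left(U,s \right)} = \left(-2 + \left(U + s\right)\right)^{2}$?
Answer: $\frac{6084}{9185} \approx 0.66238$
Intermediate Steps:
$m{\left(U,s \right)} = \left(-2 + U + s\right)^{2}$
$\frac{m{\left(-60,-16 \right)}}{9185} = \frac{\left(-2 - 60 - 16\right)^{2}}{9185} = \left(-78\right)^{2} \cdot \frac{1}{9185} = 6084 \cdot \frac{1}{9185} = \frac{6084}{9185}$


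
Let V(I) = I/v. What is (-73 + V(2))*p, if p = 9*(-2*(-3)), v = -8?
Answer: -7911/2 ≈ -3955.5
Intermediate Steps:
V(I) = -I/8 (V(I) = I/(-8) = I*(-⅛) = -I/8)
p = 54 (p = 9*6 = 54)
(-73 + V(2))*p = (-73 - ⅛*2)*54 = (-73 - ¼)*54 = -293/4*54 = -7911/2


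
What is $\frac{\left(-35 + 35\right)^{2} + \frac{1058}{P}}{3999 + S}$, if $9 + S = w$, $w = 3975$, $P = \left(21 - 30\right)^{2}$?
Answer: $\frac{1058}{645165} \approx 0.0016399$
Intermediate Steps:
$P = 81$ ($P = \left(-9\right)^{2} = 81$)
$S = 3966$ ($S = -9 + 3975 = 3966$)
$\frac{\left(-35 + 35\right)^{2} + \frac{1058}{P}}{3999 + S} = \frac{\left(-35 + 35\right)^{2} + \frac{1058}{81}}{3999 + 3966} = \frac{0^{2} + 1058 \cdot \frac{1}{81}}{7965} = \left(0 + \frac{1058}{81}\right) \frac{1}{7965} = \frac{1058}{81} \cdot \frac{1}{7965} = \frac{1058}{645165}$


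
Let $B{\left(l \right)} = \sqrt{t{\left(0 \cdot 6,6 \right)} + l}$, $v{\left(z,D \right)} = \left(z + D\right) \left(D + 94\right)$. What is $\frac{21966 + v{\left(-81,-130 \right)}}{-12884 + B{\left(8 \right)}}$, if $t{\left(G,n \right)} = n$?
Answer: $- \frac{14649108}{6384517} - \frac{1137 \sqrt{14}}{6384517} \approx -2.2951$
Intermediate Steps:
$v{\left(z,D \right)} = \left(94 + D\right) \left(D + z\right)$ ($v{\left(z,D \right)} = \left(D + z\right) \left(94 + D\right) = \left(94 + D\right) \left(D + z\right)$)
$B{\left(l \right)} = \sqrt{6 + l}$
$\frac{21966 + v{\left(-81,-130 \right)}}{-12884 + B{\left(8 \right)}} = \frac{21966 + \left(\left(-130\right)^{2} + 94 \left(-130\right) + 94 \left(-81\right) - -10530\right)}{-12884 + \sqrt{6 + 8}} = \frac{21966 + \left(16900 - 12220 - 7614 + 10530\right)}{-12884 + \sqrt{14}} = \frac{21966 + 7596}{-12884 + \sqrt{14}} = \frac{29562}{-12884 + \sqrt{14}}$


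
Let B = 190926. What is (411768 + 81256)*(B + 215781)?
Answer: 200516311968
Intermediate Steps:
(411768 + 81256)*(B + 215781) = (411768 + 81256)*(190926 + 215781) = 493024*406707 = 200516311968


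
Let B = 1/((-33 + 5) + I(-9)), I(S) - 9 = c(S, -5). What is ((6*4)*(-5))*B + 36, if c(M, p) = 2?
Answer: 732/17 ≈ 43.059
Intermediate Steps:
I(S) = 11 (I(S) = 9 + 2 = 11)
B = -1/17 (B = 1/((-33 + 5) + 11) = 1/(-28 + 11) = 1/(-17) = -1/17 ≈ -0.058824)
((6*4)*(-5))*B + 36 = ((6*4)*(-5))*(-1/17) + 36 = (24*(-5))*(-1/17) + 36 = -120*(-1/17) + 36 = 120/17 + 36 = 732/17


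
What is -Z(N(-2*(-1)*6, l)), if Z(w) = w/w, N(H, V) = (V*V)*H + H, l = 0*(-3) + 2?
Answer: -1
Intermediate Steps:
l = 2 (l = 0 + 2 = 2)
N(H, V) = H + H*V² (N(H, V) = V²*H + H = H*V² + H = H + H*V²)
Z(w) = 1
-Z(N(-2*(-1)*6, l)) = -1*1 = -1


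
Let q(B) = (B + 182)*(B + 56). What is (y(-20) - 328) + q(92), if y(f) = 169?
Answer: 40393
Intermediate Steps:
q(B) = (56 + B)*(182 + B) (q(B) = (182 + B)*(56 + B) = (56 + B)*(182 + B))
(y(-20) - 328) + q(92) = (169 - 328) + (10192 + 92**2 + 238*92) = -159 + (10192 + 8464 + 21896) = -159 + 40552 = 40393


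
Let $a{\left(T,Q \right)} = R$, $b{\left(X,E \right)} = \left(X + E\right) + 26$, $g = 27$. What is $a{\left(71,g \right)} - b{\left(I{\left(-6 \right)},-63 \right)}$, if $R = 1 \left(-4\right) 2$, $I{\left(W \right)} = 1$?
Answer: $28$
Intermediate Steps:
$b{\left(X,E \right)} = 26 + E + X$ ($b{\left(X,E \right)} = \left(E + X\right) + 26 = 26 + E + X$)
$R = -8$ ($R = \left(-4\right) 2 = -8$)
$a{\left(T,Q \right)} = -8$
$a{\left(71,g \right)} - b{\left(I{\left(-6 \right)},-63 \right)} = -8 - \left(26 - 63 + 1\right) = -8 - -36 = -8 + 36 = 28$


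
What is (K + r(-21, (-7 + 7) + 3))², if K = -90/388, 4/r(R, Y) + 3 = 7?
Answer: 22201/37636 ≈ 0.58989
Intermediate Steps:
r(R, Y) = 1 (r(R, Y) = 4/(-3 + 7) = 4/4 = 4*(¼) = 1)
K = -45/194 (K = -90*1/388 = -45/194 ≈ -0.23196)
(K + r(-21, (-7 + 7) + 3))² = (-45/194 + 1)² = (149/194)² = 22201/37636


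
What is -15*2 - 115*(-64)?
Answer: 7330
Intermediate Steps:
-15*2 - 115*(-64) = -30 + 7360 = 7330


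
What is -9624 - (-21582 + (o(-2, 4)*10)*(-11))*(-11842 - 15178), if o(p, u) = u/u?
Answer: -586127464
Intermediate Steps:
o(p, u) = 1
-9624 - (-21582 + (o(-2, 4)*10)*(-11))*(-11842 - 15178) = -9624 - (-21582 + (1*10)*(-11))*(-11842 - 15178) = -9624 - (-21582 + 10*(-11))*(-27020) = -9624 - (-21582 - 110)*(-27020) = -9624 - (-21692)*(-27020) = -9624 - 1*586117840 = -9624 - 586117840 = -586127464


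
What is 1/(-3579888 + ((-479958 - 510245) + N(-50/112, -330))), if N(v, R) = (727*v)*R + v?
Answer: -56/249927371 ≈ -2.2407e-7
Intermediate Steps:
N(v, R) = v + 727*R*v (N(v, R) = 727*R*v + v = v + 727*R*v)
1/(-3579888 + ((-479958 - 510245) + N(-50/112, -330))) = 1/(-3579888 + ((-479958 - 510245) + (-50/112)*(1 + 727*(-330)))) = 1/(-3579888 + (-990203 + (-50*1/112)*(1 - 239910))) = 1/(-3579888 + (-990203 - 25/56*(-239909))) = 1/(-3579888 + (-990203 + 5997725/56)) = 1/(-3579888 - 49453643/56) = 1/(-249927371/56) = -56/249927371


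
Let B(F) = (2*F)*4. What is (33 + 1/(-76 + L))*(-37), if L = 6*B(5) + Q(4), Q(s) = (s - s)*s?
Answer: -200281/164 ≈ -1221.2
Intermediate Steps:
Q(s) = 0 (Q(s) = 0*s = 0)
B(F) = 8*F
L = 240 (L = 6*(8*5) + 0 = 6*40 + 0 = 240 + 0 = 240)
(33 + 1/(-76 + L))*(-37) = (33 + 1/(-76 + 240))*(-37) = (33 + 1/164)*(-37) = (5413/164)*(-37) = -200281/164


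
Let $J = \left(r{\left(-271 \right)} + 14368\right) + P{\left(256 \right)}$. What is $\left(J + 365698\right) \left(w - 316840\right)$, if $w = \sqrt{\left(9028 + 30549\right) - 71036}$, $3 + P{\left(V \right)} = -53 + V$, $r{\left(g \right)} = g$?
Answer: $-120397615800 + 379995 i \sqrt{31459} \approx -1.204 \cdot 10^{11} + 6.7399 \cdot 10^{7} i$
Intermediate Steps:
$P{\left(V \right)} = -56 + V$ ($P{\left(V \right)} = -3 + \left(-53 + V\right) = -56 + V$)
$w = i \sqrt{31459}$ ($w = \sqrt{39577 - 71036} = \sqrt{-31459} = i \sqrt{31459} \approx 177.37 i$)
$J = 14297$ ($J = \left(-271 + 14368\right) + \left(-56 + 256\right) = 14097 + 200 = 14297$)
$\left(J + 365698\right) \left(w - 316840\right) = \left(14297 + 365698\right) \left(i \sqrt{31459} - 316840\right) = 379995 \left(-316840 + i \sqrt{31459}\right) = -120397615800 + 379995 i \sqrt{31459}$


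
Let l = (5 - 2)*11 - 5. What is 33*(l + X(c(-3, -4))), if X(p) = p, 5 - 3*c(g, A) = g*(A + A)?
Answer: 715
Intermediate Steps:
c(g, A) = 5/3 - 2*A*g/3 (c(g, A) = 5/3 - g*(A + A)/3 = 5/3 - g*2*A/3 = 5/3 - 2*A*g/3)
l = 28 (l = 3*11 - 5 = 33 - 5 = 28)
33*(l + X(c(-3, -4))) = 33*(28 + (5/3 - ⅔*(-4)*(-3))) = 33*(28 + (5/3 - 8)) = 33*(28 - 19/3) = 33*(65/3) = 715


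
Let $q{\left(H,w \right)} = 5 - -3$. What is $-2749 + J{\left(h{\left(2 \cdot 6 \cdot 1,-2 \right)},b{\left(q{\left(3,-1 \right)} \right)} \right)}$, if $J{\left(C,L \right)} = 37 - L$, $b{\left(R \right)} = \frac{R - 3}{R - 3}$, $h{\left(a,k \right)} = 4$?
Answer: $-2713$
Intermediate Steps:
$q{\left(H,w \right)} = 8$ ($q{\left(H,w \right)} = 5 + 3 = 8$)
$b{\left(R \right)} = 1$ ($b{\left(R \right)} = \frac{-3 + R}{-3 + R} = 1$)
$-2749 + J{\left(h{\left(2 \cdot 6 \cdot 1,-2 \right)},b{\left(q{\left(3,-1 \right)} \right)} \right)} = -2749 + \left(37 - 1\right) = -2749 + 36 = -2713$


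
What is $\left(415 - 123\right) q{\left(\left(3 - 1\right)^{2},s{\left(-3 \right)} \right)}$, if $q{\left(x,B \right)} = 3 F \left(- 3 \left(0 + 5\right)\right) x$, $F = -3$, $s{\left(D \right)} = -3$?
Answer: $157680$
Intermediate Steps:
$q{\left(x,B \right)} = 135 x$ ($q{\left(x,B \right)} = 3 \left(-3\right) \left(- 3 \left(0 + 5\right)\right) x = - 9 \left(\left(-3\right) 5\right) x = \left(-9\right) \left(-15\right) x = 135 x$)
$\left(415 - 123\right) q{\left(\left(3 - 1\right)^{2},s{\left(-3 \right)} \right)} = \left(415 - 123\right) 135 \left(3 - 1\right)^{2} = 292 \cdot 135 \cdot 2^{2} = 292 \cdot 135 \cdot 4 = 292 \cdot 540 = 157680$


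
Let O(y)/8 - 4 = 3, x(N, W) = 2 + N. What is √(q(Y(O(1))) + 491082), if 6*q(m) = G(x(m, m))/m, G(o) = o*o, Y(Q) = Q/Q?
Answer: √1964334/2 ≈ 700.77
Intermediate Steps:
O(y) = 56 (O(y) = 32 + 8*3 = 32 + 24 = 56)
Y(Q) = 1
G(o) = o²
q(m) = (2 + m)²/(6*m) (q(m) = ((2 + m)²/m)/6 = (2 + m)²/(6*m))
√(q(Y(O(1))) + 491082) = √((⅙)*(2 + 1)²/1 + 491082) = √((⅙)*1*3² + 491082) = √((⅙)*1*9 + 491082) = √(3/2 + 491082) = √(982167/2) = √1964334/2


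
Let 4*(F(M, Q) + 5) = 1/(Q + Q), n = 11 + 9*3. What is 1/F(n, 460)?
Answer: -3680/18399 ≈ -0.20001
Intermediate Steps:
n = 38 (n = 11 + 27 = 38)
F(M, Q) = -5 + 1/(8*Q) (F(M, Q) = -5 + 1/(4*(Q + Q)) = -5 + 1/(4*((2*Q))) = -5 + (1/(2*Q))/4 = -5 + 1/(8*Q))
1/F(n, 460) = 1/(-5 + (1/8)/460) = 1/(-5 + (1/8)*(1/460)) = 1/(-5 + 1/3680) = 1/(-18399/3680) = -3680/18399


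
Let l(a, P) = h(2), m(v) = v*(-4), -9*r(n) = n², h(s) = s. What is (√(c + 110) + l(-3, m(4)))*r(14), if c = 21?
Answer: -392/9 - 196*√131/9 ≈ -292.81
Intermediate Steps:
r(n) = -n²/9
m(v) = -4*v
l(a, P) = 2
(√(c + 110) + l(-3, m(4)))*r(14) = (√(21 + 110) + 2)*(-⅑*14²) = (√131 + 2)*(-⅑*196) = (2 + √131)*(-196/9) = -392/9 - 196*√131/9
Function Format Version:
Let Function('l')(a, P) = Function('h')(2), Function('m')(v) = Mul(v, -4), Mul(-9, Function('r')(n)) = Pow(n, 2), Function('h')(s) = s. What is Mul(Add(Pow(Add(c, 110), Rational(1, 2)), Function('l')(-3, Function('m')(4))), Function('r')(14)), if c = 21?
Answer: Add(Rational(-392, 9), Mul(Rational(-196, 9), Pow(131, Rational(1, 2)))) ≈ -292.81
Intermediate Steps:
Function('r')(n) = Mul(Rational(-1, 9), Pow(n, 2))
Function('m')(v) = Mul(-4, v)
Function('l')(a, P) = 2
Mul(Add(Pow(Add(c, 110), Rational(1, 2)), Function('l')(-3, Function('m')(4))), Function('r')(14)) = Mul(Add(Pow(Add(21, 110), Rational(1, 2)), 2), Mul(Rational(-1, 9), Pow(14, 2))) = Mul(Add(Pow(131, Rational(1, 2)), 2), Mul(Rational(-1, 9), 196)) = Mul(Add(2, Pow(131, Rational(1, 2))), Rational(-196, 9)) = Add(Rational(-392, 9), Mul(Rational(-196, 9), Pow(131, Rational(1, 2))))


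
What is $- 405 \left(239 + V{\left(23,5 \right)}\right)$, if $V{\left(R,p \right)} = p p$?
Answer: $-106920$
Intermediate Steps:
$V{\left(R,p \right)} = p^{2}$
$- 405 \left(239 + V{\left(23,5 \right)}\right) = - 405 \left(239 + 5^{2}\right) = - 405 \left(239 + 25\right) = \left(-405\right) 264 = -106920$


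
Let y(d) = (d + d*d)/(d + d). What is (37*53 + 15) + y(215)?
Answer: 2084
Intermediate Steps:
y(d) = (d + d²)/(2*d) (y(d) = (d + d²)/((2*d)) = (d + d²)*(1/(2*d)) = (d + d²)/(2*d))
(37*53 + 15) + y(215) = (37*53 + 15) + (½ + (½)*215) = (1961 + 15) + (½ + 215/2) = 1976 + 108 = 2084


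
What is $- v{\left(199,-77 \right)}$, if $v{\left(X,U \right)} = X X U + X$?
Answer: $3049078$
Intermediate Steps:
$v{\left(X,U \right)} = X + U X^{2}$ ($v{\left(X,U \right)} = X^{2} U + X = U X^{2} + X = X + U X^{2}$)
$- v{\left(199,-77 \right)} = - 199 \left(1 - 15323\right) = - 199 \left(-15322\right) = \left(-1\right) \left(-3049078\right) = 3049078$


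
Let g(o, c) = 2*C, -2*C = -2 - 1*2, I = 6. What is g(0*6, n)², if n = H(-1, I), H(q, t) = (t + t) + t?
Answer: 16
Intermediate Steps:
C = 2 (C = -(-2 - 1*2)/2 = -(-2 - 2)/2 = -½*(-4) = 2)
H(q, t) = 3*t (H(q, t) = 2*t + t = 3*t)
n = 18 (n = 3*6 = 18)
g(o, c) = 4 (g(o, c) = 2*2 = 4)
g(0*6, n)² = 4² = 16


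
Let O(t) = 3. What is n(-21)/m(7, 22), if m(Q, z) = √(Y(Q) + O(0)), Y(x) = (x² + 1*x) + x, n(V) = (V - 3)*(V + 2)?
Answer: 76*√66/11 ≈ 56.130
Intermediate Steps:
n(V) = (-3 + V)*(2 + V)
Y(x) = x² + 2*x (Y(x) = (x² + x) + x = (x + x²) + x = x² + 2*x)
m(Q, z) = √(3 + Q*(2 + Q)) (m(Q, z) = √(Q*(2 + Q) + 3) = √(3 + Q*(2 + Q)))
n(-21)/m(7, 22) = (-6 + (-21)² - 1*(-21))/(√(3 + 7*(2 + 7))) = (-6 + 441 + 21)/(√(3 + 7*9)) = 456/(√(3 + 63)) = 456/(√66) = 456*(√66/66) = 76*√66/11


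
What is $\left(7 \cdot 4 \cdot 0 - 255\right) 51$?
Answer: $-13005$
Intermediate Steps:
$\left(7 \cdot 4 \cdot 0 - 255\right) 51 = \left(28 \cdot 0 - 255\right) 51 = \left(0 - 255\right) 51 = \left(-255\right) 51 = -13005$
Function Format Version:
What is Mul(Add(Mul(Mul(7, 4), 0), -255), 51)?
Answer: -13005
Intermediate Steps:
Mul(Add(Mul(Mul(7, 4), 0), -255), 51) = Mul(Add(Mul(28, 0), -255), 51) = Mul(Add(0, -255), 51) = Mul(-255, 51) = -13005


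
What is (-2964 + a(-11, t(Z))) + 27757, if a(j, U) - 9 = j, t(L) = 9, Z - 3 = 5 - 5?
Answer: 24791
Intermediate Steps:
Z = 3 (Z = 3 + (5 - 5) = 3 + 0 = 3)
a(j, U) = 9 + j
(-2964 + a(-11, t(Z))) + 27757 = (-2964 + (9 - 11)) + 27757 = (-2964 - 2) + 27757 = -2966 + 27757 = 24791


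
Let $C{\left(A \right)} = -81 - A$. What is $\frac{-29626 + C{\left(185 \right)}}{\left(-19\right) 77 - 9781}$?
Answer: $\frac{2491}{937} \approx 2.6585$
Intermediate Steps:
$\frac{-29626 + C{\left(185 \right)}}{\left(-19\right) 77 - 9781} = \frac{-29626 - 266}{\left(-19\right) 77 - 9781} = \frac{-29626 - 266}{-1463 - 9781} = \frac{-29626 - 266}{-11244} = \left(-29892\right) \left(- \frac{1}{11244}\right) = \frac{2491}{937}$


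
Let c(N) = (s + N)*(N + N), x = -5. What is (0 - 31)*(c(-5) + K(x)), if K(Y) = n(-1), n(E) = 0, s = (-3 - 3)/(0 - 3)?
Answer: -930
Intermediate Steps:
s = 2 (s = -6/(-3) = -6*(-⅓) = 2)
K(Y) = 0
c(N) = 2*N*(2 + N) (c(N) = (2 + N)*(N + N) = (2 + N)*(2*N) = 2*N*(2 + N))
(0 - 31)*(c(-5) + K(x)) = (0 - 31)*(2*(-5)*(2 - 5) + 0) = -31*(2*(-5)*(-3) + 0) = -31*(30 + 0) = -31*30 = -930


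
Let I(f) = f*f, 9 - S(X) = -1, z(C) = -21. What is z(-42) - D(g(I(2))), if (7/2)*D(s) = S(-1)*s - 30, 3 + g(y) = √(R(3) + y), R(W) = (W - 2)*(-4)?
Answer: -27/7 ≈ -3.8571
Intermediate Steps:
R(W) = 8 - 4*W (R(W) = (-2 + W)*(-4) = 8 - 4*W)
S(X) = 10 (S(X) = 9 - 1*(-1) = 9 + 1 = 10)
I(f) = f²
g(y) = -3 + √(-4 + y) (g(y) = -3 + √((8 - 4*3) + y) = -3 + √((8 - 12) + y) = -3 + √(-4 + y))
D(s) = -60/7 + 20*s/7 (D(s) = 2*(10*s - 30)/7 = 2*(-30 + 10*s)/7 = -60/7 + 20*s/7)
z(-42) - D(g(I(2))) = -21 - (-60/7 + 20*(-3 + √(-4 + 2²))/7) = -21 - (-60/7 + 20*(-3 + √(-4 + 4))/7) = -21 - (-60/7 + 20*(-3 + √0)/7) = -21 - (-60/7 + 20*(-3 + 0)/7) = -21 - (-60/7 + (20/7)*(-3)) = -21 - (-60/7 - 60/7) = -21 - 1*(-120/7) = -21 + 120/7 = -27/7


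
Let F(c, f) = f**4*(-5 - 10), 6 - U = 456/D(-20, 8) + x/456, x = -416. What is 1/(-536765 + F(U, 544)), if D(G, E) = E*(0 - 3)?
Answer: -1/1313672278205 ≈ -7.6122e-13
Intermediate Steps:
D(G, E) = -3*E (D(G, E) = E*(-3) = -3*E)
U = 1477/57 (U = 6 - (456/((-3*8)) - 416/456) = 6 - (456/(-24) - 416*1/456) = 6 - (456*(-1/24) - 52/57) = 6 - (-19 - 52/57) = 6 - 1*(-1135/57) = 6 + 1135/57 = 1477/57 ≈ 25.912)
F(c, f) = -15*f**4 (F(c, f) = f**4*(-15) = -15*f**4)
1/(-536765 + F(U, 544)) = 1/(-536765 - 15*544**4) = 1/(-536765 - 15*87578116096) = 1/(-536765 - 1313671741440) = 1/(-1313672278205) = -1/1313672278205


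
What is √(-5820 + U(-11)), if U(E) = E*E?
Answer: I*√5699 ≈ 75.492*I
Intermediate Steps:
U(E) = E²
√(-5820 + U(-11)) = √(-5820 + (-11)²) = √(-5820 + 121) = √(-5699) = I*√5699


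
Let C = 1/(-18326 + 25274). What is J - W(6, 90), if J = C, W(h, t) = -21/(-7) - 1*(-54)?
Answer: -396035/6948 ≈ -57.000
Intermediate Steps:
W(h, t) = 57 (W(h, t) = -21*(-⅐) + 54 = 3 + 54 = 57)
C = 1/6948 ≈ 0.00014393
J = 1/6948 ≈ 0.00014393
J - W(6, 90) = 1/6948 - 1*57 = 1/6948 - 57 = -396035/6948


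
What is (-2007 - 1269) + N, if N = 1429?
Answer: -1847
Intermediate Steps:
(-2007 - 1269) + N = (-2007 - 1269) + 1429 = -3276 + 1429 = -1847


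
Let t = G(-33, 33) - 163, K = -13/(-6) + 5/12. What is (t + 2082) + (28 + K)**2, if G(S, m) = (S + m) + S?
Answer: 406273/144 ≈ 2821.3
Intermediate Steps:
G(S, m) = m + 2*S
K = 31/12 (K = -13*(-1/6) + 5*(1/12) = 13/6 + 5/12 = 31/12 ≈ 2.5833)
t = -196 (t = (33 + 2*(-33)) - 163 = (33 - 66) - 163 = -33 - 163 = -196)
(t + 2082) + (28 + K)**2 = (-196 + 2082) + (28 + 31/12)**2 = 1886 + (367/12)**2 = 1886 + 134689/144 = 406273/144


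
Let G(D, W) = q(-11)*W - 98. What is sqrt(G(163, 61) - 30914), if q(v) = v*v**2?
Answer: 3*I*sqrt(12467) ≈ 334.97*I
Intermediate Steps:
q(v) = v**3
G(D, W) = -98 - 1331*W (G(D, W) = (-11)**3*W - 98 = -1331*W - 98 = -98 - 1331*W)
sqrt(G(163, 61) - 30914) = sqrt((-98 - 1331*61) - 30914) = sqrt((-98 - 81191) - 30914) = sqrt(-81289 - 30914) = sqrt(-112203) = 3*I*sqrt(12467)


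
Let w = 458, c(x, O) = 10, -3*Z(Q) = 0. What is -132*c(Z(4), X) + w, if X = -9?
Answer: -862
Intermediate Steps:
Z(Q) = 0 (Z(Q) = -1/3*0 = 0)
-132*c(Z(4), X) + w = -132*10 + 458 = -1320 + 458 = -862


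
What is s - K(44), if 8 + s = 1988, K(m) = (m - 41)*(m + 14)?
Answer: 1806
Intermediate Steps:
K(m) = (-41 + m)*(14 + m)
s = 1980 (s = -8 + 1988 = 1980)
s - K(44) = 1980 - (-574 + 44**2 - 27*44) = 1980 - (-574 + 1936 - 1188) = 1980 - 1*174 = 1980 - 174 = 1806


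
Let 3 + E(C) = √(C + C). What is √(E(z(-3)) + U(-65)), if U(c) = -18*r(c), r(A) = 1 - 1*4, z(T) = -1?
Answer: √(51 + I*√2) ≈ 7.1421 + 0.09901*I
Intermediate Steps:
r(A) = -3 (r(A) = 1 - 4 = -3)
E(C) = -3 + √2*√C (E(C) = -3 + √(C + C) = -3 + √(2*C) = -3 + √2*√C)
U(c) = 54 (U(c) = -18*(-3) = 54)
√(E(z(-3)) + U(-65)) = √((-3 + √2*√(-1)) + 54) = √((-3 + √2*I) + 54) = √((-3 + I*√2) + 54) = √(51 + I*√2)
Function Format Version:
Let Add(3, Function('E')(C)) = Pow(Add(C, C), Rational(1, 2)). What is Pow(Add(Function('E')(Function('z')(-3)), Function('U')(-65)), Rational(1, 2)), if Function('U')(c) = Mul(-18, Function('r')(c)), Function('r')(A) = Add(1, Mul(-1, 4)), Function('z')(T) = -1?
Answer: Pow(Add(51, Mul(I, Pow(2, Rational(1, 2)))), Rational(1, 2)) ≈ Add(7.1421, Mul(0.09901, I))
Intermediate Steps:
Function('r')(A) = -3 (Function('r')(A) = Add(1, -4) = -3)
Function('E')(C) = Add(-3, Mul(Pow(2, Rational(1, 2)), Pow(C, Rational(1, 2)))) (Function('E')(C) = Add(-3, Pow(Add(C, C), Rational(1, 2))) = Add(-3, Pow(Mul(2, C), Rational(1, 2))) = Add(-3, Mul(Pow(2, Rational(1, 2)), Pow(C, Rational(1, 2)))))
Function('U')(c) = 54 (Function('U')(c) = Mul(-18, -3) = 54)
Pow(Add(Function('E')(Function('z')(-3)), Function('U')(-65)), Rational(1, 2)) = Pow(Add(Add(-3, Mul(Pow(2, Rational(1, 2)), Pow(-1, Rational(1, 2)))), 54), Rational(1, 2)) = Pow(Add(Add(-3, Mul(Pow(2, Rational(1, 2)), I)), 54), Rational(1, 2)) = Pow(Add(Add(-3, Mul(I, Pow(2, Rational(1, 2)))), 54), Rational(1, 2)) = Pow(Add(51, Mul(I, Pow(2, Rational(1, 2)))), Rational(1, 2))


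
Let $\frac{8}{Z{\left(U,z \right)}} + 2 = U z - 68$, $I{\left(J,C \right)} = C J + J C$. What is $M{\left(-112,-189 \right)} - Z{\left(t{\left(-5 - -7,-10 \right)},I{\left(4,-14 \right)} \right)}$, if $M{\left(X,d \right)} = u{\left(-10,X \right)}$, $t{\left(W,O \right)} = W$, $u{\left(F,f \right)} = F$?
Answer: $- \frac{1466}{147} \approx -9.9728$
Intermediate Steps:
$M{\left(X,d \right)} = -10$
$I{\left(J,C \right)} = 2 C J$ ($I{\left(J,C \right)} = C J + C J = 2 C J$)
$Z{\left(U,z \right)} = \frac{8}{-70 + U z}$ ($Z{\left(U,z \right)} = \frac{8}{-2 + \left(U z - 68\right)} = \frac{8}{-2 + \left(-68 + U z\right)} = \frac{8}{-70 + U z}$)
$M{\left(-112,-189 \right)} - Z{\left(t{\left(-5 - -7,-10 \right)},I{\left(4,-14 \right)} \right)} = -10 - \frac{8}{-70 + \left(-5 - -7\right) 2 \left(-14\right) 4} = -10 - \frac{8}{-70 + \left(-5 + 7\right) \left(-112\right)} = -10 - \frac{8}{-70 + 2 \left(-112\right)} = -10 - \frac{8}{-70 - 224} = -10 - \frac{8}{-294} = -10 - 8 \left(- \frac{1}{294}\right) = -10 - - \frac{4}{147} = -10 + \frac{4}{147} = - \frac{1466}{147}$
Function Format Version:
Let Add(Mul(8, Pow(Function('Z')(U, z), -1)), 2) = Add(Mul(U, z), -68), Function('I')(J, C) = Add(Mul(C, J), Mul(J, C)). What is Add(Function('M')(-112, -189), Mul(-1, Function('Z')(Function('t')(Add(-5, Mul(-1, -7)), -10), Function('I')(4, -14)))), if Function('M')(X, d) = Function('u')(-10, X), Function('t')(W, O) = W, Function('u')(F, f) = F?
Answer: Rational(-1466, 147) ≈ -9.9728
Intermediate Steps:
Function('M')(X, d) = -10
Function('I')(J, C) = Mul(2, C, J) (Function('I')(J, C) = Add(Mul(C, J), Mul(C, J)) = Mul(2, C, J))
Function('Z')(U, z) = Mul(8, Pow(Add(-70, Mul(U, z)), -1)) (Function('Z')(U, z) = Mul(8, Pow(Add(-2, Add(Mul(U, z), -68)), -1)) = Mul(8, Pow(Add(-2, Add(-68, Mul(U, z))), -1)) = Mul(8, Pow(Add(-70, Mul(U, z)), -1)))
Add(Function('M')(-112, -189), Mul(-1, Function('Z')(Function('t')(Add(-5, Mul(-1, -7)), -10), Function('I')(4, -14)))) = Add(-10, Mul(-1, Mul(8, Pow(Add(-70, Mul(Add(-5, Mul(-1, -7)), Mul(2, -14, 4))), -1)))) = Add(-10, Mul(-1, Mul(8, Pow(Add(-70, Mul(Add(-5, 7), -112)), -1)))) = Add(-10, Mul(-1, Mul(8, Pow(Add(-70, Mul(2, -112)), -1)))) = Add(-10, Mul(-1, Mul(8, Pow(Add(-70, -224), -1)))) = Add(-10, Mul(-1, Mul(8, Pow(-294, -1)))) = Add(-10, Mul(-1, Mul(8, Rational(-1, 294)))) = Add(-10, Mul(-1, Rational(-4, 147))) = Add(-10, Rational(4, 147)) = Rational(-1466, 147)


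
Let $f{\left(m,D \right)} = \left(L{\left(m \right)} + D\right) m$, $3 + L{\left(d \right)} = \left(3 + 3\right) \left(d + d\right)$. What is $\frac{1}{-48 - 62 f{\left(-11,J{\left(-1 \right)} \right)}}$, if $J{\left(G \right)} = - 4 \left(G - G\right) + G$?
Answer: $- \frac{1}{92800} \approx -1.0776 \cdot 10^{-5}$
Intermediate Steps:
$L{\left(d \right)} = -3 + 12 d$ ($L{\left(d \right)} = -3 + \left(3 + 3\right) \left(d + d\right) = -3 + 6 \cdot 2 d = -3 + 12 d$)
$J{\left(G \right)} = G$ ($J{\left(G \right)} = \left(-4\right) 0 + G = 0 + G = G$)
$f{\left(m,D \right)} = m \left(-3 + D + 12 m\right)$ ($f{\left(m,D \right)} = \left(\left(-3 + 12 m\right) + D\right) m = \left(-3 + D + 12 m\right) m = m \left(-3 + D + 12 m\right)$)
$\frac{1}{-48 - 62 f{\left(-11,J{\left(-1 \right)} \right)}} = \frac{1}{-48 - 62 \left(- 11 \left(-3 - 1 + 12 \left(-11\right)\right)\right)} = \frac{1}{-48 - 62 \left(- 11 \left(-3 - 1 - 132\right)\right)} = \frac{1}{-48 - 62 \left(\left(-11\right) \left(-136\right)\right)} = \frac{1}{-48 - 92752} = \frac{1}{-92800} = - \frac{1}{92800}$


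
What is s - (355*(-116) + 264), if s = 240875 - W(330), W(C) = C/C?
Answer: 281790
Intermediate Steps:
W(C) = 1
s = 240874 (s = 240875 - 1*1 = 240875 - 1 = 240874)
s - (355*(-116) + 264) = 240874 - (355*(-116) + 264) = 240874 - (-41180 + 264) = 240874 - 1*(-40916) = 240874 + 40916 = 281790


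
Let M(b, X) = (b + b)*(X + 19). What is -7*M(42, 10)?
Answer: -17052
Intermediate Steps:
M(b, X) = 2*b*(19 + X) (M(b, X) = (2*b)*(19 + X) = 2*b*(19 + X))
-7*M(42, 10) = -14*42*(19 + 10) = -14*42*29 = -7*2436 = -17052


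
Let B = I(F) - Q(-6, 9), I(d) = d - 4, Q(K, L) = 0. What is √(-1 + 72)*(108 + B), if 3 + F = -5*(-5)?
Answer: 126*√71 ≈ 1061.7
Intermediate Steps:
F = 22 (F = -3 - 5*(-5) = -3 + 25 = 22)
I(d) = -4 + d
B = 18 (B = (-4 + 22) - 1*0 = 18 + 0 = 18)
√(-1 + 72)*(108 + B) = √(-1 + 72)*(108 + 18) = √71*126 = 126*√71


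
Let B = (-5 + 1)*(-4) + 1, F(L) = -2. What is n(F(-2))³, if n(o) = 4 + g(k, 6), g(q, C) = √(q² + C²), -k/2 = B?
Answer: 14368 + 2480*√298 ≈ 57179.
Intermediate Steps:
B = 17 (B = -4*(-4) + 1 = 16 + 1 = 17)
k = -34 (k = -2*17 = -34)
g(q, C) = √(C² + q²)
n(o) = 4 + 2*√298 (n(o) = 4 + √(6² + (-34)²) = 4 + √(36 + 1156) = 4 + √1192 = 4 + 2*√298)
n(F(-2))³ = (4 + 2*√298)³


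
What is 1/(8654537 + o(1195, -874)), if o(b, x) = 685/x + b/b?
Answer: 874/7564065527 ≈ 1.1555e-7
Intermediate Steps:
o(b, x) = 1 + 685/x (o(b, x) = 685/x + 1 = 1 + 685/x)
1/(8654537 + o(1195, -874)) = 1/(8654537 + (685 - 874)/(-874)) = 1/(8654537 - 1/874*(-189)) = 1/(8654537 + 189/874) = 1/(7564065527/874) = 874/7564065527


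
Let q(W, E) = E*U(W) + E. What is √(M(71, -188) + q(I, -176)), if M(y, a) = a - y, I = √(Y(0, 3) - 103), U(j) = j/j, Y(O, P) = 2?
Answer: I*√611 ≈ 24.718*I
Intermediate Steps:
U(j) = 1
I = I*√101 (I = √(2 - 103) = √(-101) = I*√101 ≈ 10.05*I)
q(W, E) = 2*E (q(W, E) = E*1 + E = E + E = 2*E)
√(M(71, -188) + q(I, -176)) = √((-188 - 1*71) + 2*(-176)) = √((-188 - 71) - 352) = √(-259 - 352) = √(-611) = I*√611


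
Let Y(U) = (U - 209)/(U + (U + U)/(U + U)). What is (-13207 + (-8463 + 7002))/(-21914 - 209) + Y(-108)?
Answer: 8582467/2367161 ≈ 3.6256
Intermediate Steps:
Y(U) = (-209 + U)/(1 + U) (Y(U) = (-209 + U)/(U + (2*U)/((2*U))) = (-209 + U)/(U + (2*U)*(1/(2*U))) = (-209 + U)/(U + 1) = (-209 + U)/(1 + U))
(-13207 + (-8463 + 7002))/(-21914 - 209) + Y(-108) = (-13207 + (-8463 + 7002))/(-21914 - 209) + (-209 - 108)/(1 - 108) = (-13207 - 1461)/(-22123) - 317/(-107) = -14668*(-1/22123) - 1/107*(-317) = 14668/22123 + 317/107 = 8582467/2367161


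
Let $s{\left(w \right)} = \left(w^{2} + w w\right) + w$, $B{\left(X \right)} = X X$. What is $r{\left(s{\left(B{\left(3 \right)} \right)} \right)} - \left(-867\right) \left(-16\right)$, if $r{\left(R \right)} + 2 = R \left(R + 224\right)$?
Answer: $53671$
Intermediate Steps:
$B{\left(X \right)} = X^{2}$
$s{\left(w \right)} = w + 2 w^{2}$ ($s{\left(w \right)} = \left(w^{2} + w^{2}\right) + w = 2 w^{2} + w = w + 2 w^{2}$)
$r{\left(R \right)} = -2 + R \left(224 + R\right)$ ($r{\left(R \right)} = -2 + R \left(R + 224\right) = -2 + R \left(224 + R\right)$)
$r{\left(s{\left(B{\left(3 \right)} \right)} \right)} - \left(-867\right) \left(-16\right) = \left(-2 + \left(3^{2} \left(1 + 2 \cdot 3^{2}\right)\right)^{2} + 224 \cdot 3^{2} \left(1 + 2 \cdot 3^{2}\right)\right) - \left(-867\right) \left(-16\right) = \left(-2 + \left(9 \left(1 + 2 \cdot 9\right)\right)^{2} + 224 \cdot 9 \left(1 + 2 \cdot 9\right)\right) - 13872 = \left(-2 + \left(9 \left(1 + 18\right)\right)^{2} + 224 \cdot 9 \left(1 + 18\right)\right) - 13872 = \left(-2 + \left(9 \cdot 19\right)^{2} + 224 \cdot 9 \cdot 19\right) - 13872 = \left(-2 + 171^{2} + 224 \cdot 171\right) - 13872 = \left(-2 + 29241 + 38304\right) - 13872 = 67543 - 13872 = 53671$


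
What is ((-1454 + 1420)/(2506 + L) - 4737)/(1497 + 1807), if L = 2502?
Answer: -1694495/1181888 ≈ -1.4337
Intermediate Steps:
((-1454 + 1420)/(2506 + L) - 4737)/(1497 + 1807) = ((-1454 + 1420)/(2506 + 2502) - 4737)/(1497 + 1807) = (-34/5008 - 4737)/3304 = (-34*1/5008 - 4737)*(1/3304) = (-17/2504 - 4737)*(1/3304) = -11861465/2504*1/3304 = -1694495/1181888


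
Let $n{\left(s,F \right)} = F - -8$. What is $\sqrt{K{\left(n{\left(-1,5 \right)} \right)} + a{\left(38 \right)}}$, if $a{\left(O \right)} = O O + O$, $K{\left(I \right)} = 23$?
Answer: $\sqrt{1505} \approx 38.794$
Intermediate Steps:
$n{\left(s,F \right)} = 8 + F$ ($n{\left(s,F \right)} = F + 8 = 8 + F$)
$a{\left(O \right)} = O + O^{2}$ ($a{\left(O \right)} = O^{2} + O = O + O^{2}$)
$\sqrt{K{\left(n{\left(-1,5 \right)} \right)} + a{\left(38 \right)}} = \sqrt{23 + 38 \left(1 + 38\right)} = \sqrt{23 + 38 \cdot 39} = \sqrt{23 + 1482} = \sqrt{1505}$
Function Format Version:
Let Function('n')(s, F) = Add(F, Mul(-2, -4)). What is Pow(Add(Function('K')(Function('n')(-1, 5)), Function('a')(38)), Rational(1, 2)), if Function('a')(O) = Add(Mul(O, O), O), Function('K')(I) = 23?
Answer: Pow(1505, Rational(1, 2)) ≈ 38.794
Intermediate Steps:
Function('n')(s, F) = Add(8, F) (Function('n')(s, F) = Add(F, 8) = Add(8, F))
Function('a')(O) = Add(O, Pow(O, 2)) (Function('a')(O) = Add(Pow(O, 2), O) = Add(O, Pow(O, 2)))
Pow(Add(Function('K')(Function('n')(-1, 5)), Function('a')(38)), Rational(1, 2)) = Pow(Add(23, Mul(38, Add(1, 38))), Rational(1, 2)) = Pow(Add(23, Mul(38, 39)), Rational(1, 2)) = Pow(Add(23, 1482), Rational(1, 2)) = Pow(1505, Rational(1, 2))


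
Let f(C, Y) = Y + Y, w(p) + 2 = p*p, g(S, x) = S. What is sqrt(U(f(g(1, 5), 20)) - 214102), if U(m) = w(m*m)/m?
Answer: I*sqrt(15010205)/10 ≈ 387.43*I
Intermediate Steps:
w(p) = -2 + p**2 (w(p) = -2 + p*p = -2 + p**2)
f(C, Y) = 2*Y
U(m) = (-2 + m**4)/m (U(m) = (-2 + (m*m)**2)/m = (-2 + (m**2)**2)/m = (-2 + m**4)/m)
sqrt(U(f(g(1, 5), 20)) - 214102) = sqrt((-2 + (2*20)**4)/((2*20)) - 214102) = sqrt((-2 + 40**4)/40 - 214102) = sqrt((-2 + 2560000)/40 - 214102) = sqrt((1/40)*2559998 - 214102) = sqrt(1279999/20 - 214102) = sqrt(-3002041/20) = I*sqrt(15010205)/10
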